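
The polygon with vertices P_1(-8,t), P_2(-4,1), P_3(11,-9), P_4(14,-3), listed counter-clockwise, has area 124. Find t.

9

The doubled signed area Σ (x_i y_{i+1} − x_{i+1} y_i) is linear in t.
With t=0 it equals 86; the coefficient of t is 18 (from the two edges through P_1).
So 18·t + 86 = 2·124 = 248 ⇒ t = 9.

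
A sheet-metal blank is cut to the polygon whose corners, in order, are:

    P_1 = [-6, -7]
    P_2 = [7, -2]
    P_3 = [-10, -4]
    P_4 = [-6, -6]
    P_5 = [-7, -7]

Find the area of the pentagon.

28

Apply the shoelace formula: 2A = Σ (x_i·y_{i+1} − x_{i+1}·y_i), indices taken mod 5.
Cross-terms: 61, -48, 36, 0, 7  ⇒  Σ = 56
Area = |Σ|/2 = 28.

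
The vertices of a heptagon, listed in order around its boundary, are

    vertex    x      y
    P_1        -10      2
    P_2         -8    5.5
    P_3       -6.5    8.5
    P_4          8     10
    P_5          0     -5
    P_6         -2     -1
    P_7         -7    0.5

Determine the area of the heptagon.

135.625

Cross-terms: -39, -32.25, -133, -40, -10, -8, -9  ⇒  Σ = -271.25
Area = |Σ|/2 = 135.625.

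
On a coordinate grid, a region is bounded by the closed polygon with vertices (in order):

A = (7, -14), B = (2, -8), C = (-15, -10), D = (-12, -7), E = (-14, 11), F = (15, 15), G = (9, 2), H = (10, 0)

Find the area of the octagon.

526.5

Cross-terms: -28, -140, -15, -230, -375, -105, -20, -140  ⇒  Σ = -1053
Area = |Σ|/2 = 526.5.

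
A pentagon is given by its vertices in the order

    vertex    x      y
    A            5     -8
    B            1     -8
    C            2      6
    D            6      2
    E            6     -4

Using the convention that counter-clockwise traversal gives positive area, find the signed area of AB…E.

-53

Σ = (-32) + (22) + (-32) + (-36) + (-28) = -106
Signed area = Σ/2 = -53 (negative ⇒ clockwise traversal).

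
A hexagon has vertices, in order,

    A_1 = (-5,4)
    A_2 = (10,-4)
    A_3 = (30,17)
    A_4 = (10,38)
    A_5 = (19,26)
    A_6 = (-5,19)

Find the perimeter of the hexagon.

|A_1A_2| = √((15)² + (-8)²) = √289 = 17
|A_2A_3| = √((20)² + (21)²) = √841 = 29
|A_3A_4| = √((-20)² + (21)²) = √841 = 29
|A_4A_5| = √((9)² + (-12)²) = √225 = 15
|A_5A_6| = √((-24)² + (-7)²) = √625 = 25
|A_6A_1| = √((0)² + (-15)²) = √225 = 15
Perimeter = 17 + 29 + 29 + 15 + 25 + 15 = 130.

130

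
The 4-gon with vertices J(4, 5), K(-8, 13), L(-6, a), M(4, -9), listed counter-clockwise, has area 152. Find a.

-2

The doubled signed area Σ (x_i y_{i+1} − x_{i+1} y_i) is linear in a.
With a=0 it equals 280; the coefficient of a is -12 (from the two edges through L).
So -12·a + 280 = 2·152 = 304 ⇒ a = -2.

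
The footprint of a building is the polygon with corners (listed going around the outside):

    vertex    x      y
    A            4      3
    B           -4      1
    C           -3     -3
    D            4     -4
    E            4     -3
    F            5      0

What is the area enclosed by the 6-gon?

44.5

Cross-terms: 16, 15, 24, 4, 15, 15  ⇒  Σ = 89
Area = |Σ|/2 = 44.5.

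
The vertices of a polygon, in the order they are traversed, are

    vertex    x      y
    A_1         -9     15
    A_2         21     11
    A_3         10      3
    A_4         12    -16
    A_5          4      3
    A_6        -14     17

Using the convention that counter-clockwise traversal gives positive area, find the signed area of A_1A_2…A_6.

Apply the shoelace (surveyor's) formula: 2A = Σ (x_i·y_{i+1} − x_{i+1}·y_i), indices taken mod 6.
Cross-terms: -414, -47, -196, 100, 110, -57  ⇒  Σ = -504
Signed area = Σ/2 = -252 (negative ⇒ clockwise traversal).

-252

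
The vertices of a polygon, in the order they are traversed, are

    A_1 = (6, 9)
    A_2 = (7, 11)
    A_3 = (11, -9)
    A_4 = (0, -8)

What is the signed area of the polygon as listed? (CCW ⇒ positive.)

-110.5

Apply the surveyor's formula: 2A = Σ (x_i·y_{i+1} − x_{i+1}·y_i), indices taken mod 4.
A_1→A_2: (6)(11) − (7)(9) = 3
A_2→A_3: (7)(-9) − (11)(11) = -184
A_3→A_4: (11)(-8) − (0)(-9) = -88
A_4→A_1: (0)(9) − (6)(-8) = 48
Σ = -221
Signed area = Σ/2 = -110.5 (negative ⇒ clockwise traversal).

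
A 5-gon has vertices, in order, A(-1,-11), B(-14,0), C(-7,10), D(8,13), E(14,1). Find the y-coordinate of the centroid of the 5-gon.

505/264

Apply the surveyor's formula. First the cross-terms c_i = x_i·y_{i+1} − x_{i+1}·y_i:
  -154, -140, -171, -174, -153  ⇒  2A = -792, A = -396.
Then Σ (y_i + y_{i+1})·c_i = -4545, so ȳ = -4545 / (6·(-396)) = 505/264.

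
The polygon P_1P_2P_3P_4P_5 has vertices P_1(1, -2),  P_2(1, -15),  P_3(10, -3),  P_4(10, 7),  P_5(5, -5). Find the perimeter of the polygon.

|P_1P_2| = √((0)² + (-13)²) = √169 = 13
|P_2P_3| = √((9)² + (12)²) = √225 = 15
|P_3P_4| = √((0)² + (10)²) = √100 = 10
|P_4P_5| = √((-5)² + (-12)²) = √169 = 13
|P_5P_1| = √((-4)² + (3)²) = √25 = 5
Perimeter = 13 + 15 + 10 + 13 + 5 = 56.

56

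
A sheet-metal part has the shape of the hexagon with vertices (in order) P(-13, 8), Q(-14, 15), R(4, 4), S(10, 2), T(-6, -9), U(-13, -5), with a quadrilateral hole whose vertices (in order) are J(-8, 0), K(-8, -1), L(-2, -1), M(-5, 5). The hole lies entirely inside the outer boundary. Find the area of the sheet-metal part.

263

Outer boundary:
Apply the surveyor's formula: 2A = Σ (x_i·y_{i+1} − x_{i+1}·y_i), indices taken mod 6.
Σ = (-83) + (-116) + (-32) + (-78) + (-87) + (-169) = -565
Area = |Σ|/2 = 282.5.
Hole:
Cross-terms: 8, 6, -15, 40  ⇒  Σ = 39
Area = |Σ|/2 = 19.5.
Net area = 282.5 − 19.5 = 263.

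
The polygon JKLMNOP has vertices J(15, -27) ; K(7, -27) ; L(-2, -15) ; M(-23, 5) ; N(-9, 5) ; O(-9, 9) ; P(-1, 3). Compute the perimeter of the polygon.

|JK| = √((-8)² + (0)²) = √64 = 8
|KL| = √((-9)² + (12)²) = √225 = 15
|LM| = √((-21)² + (20)²) = √841 = 29
|MN| = √((14)² + (0)²) = √196 = 14
|NO| = √((0)² + (4)²) = √16 = 4
|OP| = √((8)² + (-6)²) = √100 = 10
|PJ| = √((16)² + (-30)²) = √1156 = 34
Perimeter = 8 + 15 + 29 + 14 + 4 + 10 + 34 = 114.

114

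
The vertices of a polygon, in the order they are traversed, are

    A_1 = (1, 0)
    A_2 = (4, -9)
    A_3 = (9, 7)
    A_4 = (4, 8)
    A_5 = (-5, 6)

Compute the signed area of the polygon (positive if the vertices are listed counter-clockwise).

101

Σ = (-9) + (109) + (44) + (64) + (-6) = 202
Signed area = Σ/2 = 101 (positive ⇒ counter-clockwise traversal).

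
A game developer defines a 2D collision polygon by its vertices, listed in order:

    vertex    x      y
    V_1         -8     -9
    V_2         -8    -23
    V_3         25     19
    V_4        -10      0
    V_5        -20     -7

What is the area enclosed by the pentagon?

459.5

Apply the shoelace formula: 2A = Σ (x_i·y_{i+1} − x_{i+1}·y_i), indices taken mod 5.
Σ = (112) + (423) + (190) + (70) + (124) = 919
Area = |Σ|/2 = 459.5.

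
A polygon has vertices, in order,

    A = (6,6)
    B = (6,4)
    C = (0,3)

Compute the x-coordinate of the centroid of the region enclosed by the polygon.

4

Apply the surveyor's formula. First the cross-terms c_i = x_i·y_{i+1} − x_{i+1}·y_i:
  -12, 18, -18  ⇒  2A = -12, A = -6.
Then Σ (x_i + x_{i+1})·c_i = -144, so x̄ = -144 / (6·(-6)) = 4.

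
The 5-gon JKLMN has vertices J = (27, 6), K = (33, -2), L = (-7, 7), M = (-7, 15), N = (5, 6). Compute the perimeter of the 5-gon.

96

|JK| = √((6)² + (-8)²) = √100 = 10
|KL| = √((-40)² + (9)²) = √1681 = 41
|LM| = √((0)² + (8)²) = √64 = 8
|MN| = √((12)² + (-9)²) = √225 = 15
|NJ| = √((22)² + (0)²) = √484 = 22
Perimeter = 10 + 41 + 8 + 15 + 22 = 96.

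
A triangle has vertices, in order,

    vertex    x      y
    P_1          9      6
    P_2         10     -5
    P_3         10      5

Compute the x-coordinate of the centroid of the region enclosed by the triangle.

Apply the shoelace (surveyor's) formula. First the cross-terms c_i = x_i·y_{i+1} − x_{i+1}·y_i:
  -105, 100, 15  ⇒  2A = 10, A = 5.
Then Σ (x_i + x_{i+1})·c_i = 290, so x̄ = 290 / (6·5) = 29/3.

29/3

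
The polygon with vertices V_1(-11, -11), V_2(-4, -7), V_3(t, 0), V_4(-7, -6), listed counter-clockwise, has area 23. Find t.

2

The doubled signed area Σ (x_i y_{i+1} − x_{i+1} y_i) is linear in t.
With t=0 it equals 44; the coefficient of t is 1 (from the two edges through V_3).
So 1·t + 44 = 2·23 = 46 ⇒ t = 2.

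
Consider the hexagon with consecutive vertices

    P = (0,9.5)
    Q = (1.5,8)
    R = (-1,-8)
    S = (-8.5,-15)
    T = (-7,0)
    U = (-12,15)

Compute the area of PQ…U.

197.625

Cross-terms: -14.25, -4, -53, -105, -105, -114  ⇒  Σ = -395.25
Area = |Σ|/2 = 197.625.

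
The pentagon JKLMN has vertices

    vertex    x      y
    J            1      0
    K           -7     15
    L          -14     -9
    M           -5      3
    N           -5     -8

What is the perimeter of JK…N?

|JK| = √((-8)² + (15)²) = √289 = 17
|KL| = √((-7)² + (-24)²) = √625 = 25
|LM| = √((9)² + (12)²) = √225 = 15
|MN| = √((0)² + (-11)²) = √121 = 11
|NJ| = √((6)² + (8)²) = √100 = 10
Perimeter = 17 + 25 + 15 + 11 + 10 = 78.

78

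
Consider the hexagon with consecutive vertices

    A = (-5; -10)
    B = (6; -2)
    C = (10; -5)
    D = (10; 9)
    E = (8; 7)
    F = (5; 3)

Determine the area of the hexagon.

Apply the shoelace (surveyor's) formula: 2A = Σ (x_i·y_{i+1} − x_{i+1}·y_i), indices taken mod 6.
Σ = (70) + (-10) + (140) + (-2) + (-11) + (-35) = 152
Area = |Σ|/2 = 76.

76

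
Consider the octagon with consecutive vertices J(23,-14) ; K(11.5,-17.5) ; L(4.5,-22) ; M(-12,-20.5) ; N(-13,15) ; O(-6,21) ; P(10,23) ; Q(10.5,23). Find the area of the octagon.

1218.5

Σ = (-241.5) + (-174.25) + (-356.25) + (-446.5) + (-183) + (-348) + (-11.5) + (-676) = -2437
Area = |Σ|/2 = 1218.5.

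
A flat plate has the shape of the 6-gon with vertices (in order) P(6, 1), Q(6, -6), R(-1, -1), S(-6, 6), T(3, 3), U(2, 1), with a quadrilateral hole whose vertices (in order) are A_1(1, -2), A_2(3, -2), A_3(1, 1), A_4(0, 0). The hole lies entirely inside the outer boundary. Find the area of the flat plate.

Outer boundary:
Apply the shoelace formula: 2A = Σ (x_i·y_{i+1} − x_{i+1}·y_i), indices taken mod 6.
Cross-terms: -42, -12, -12, -36, -3, -4  ⇒  Σ = -109
Area = |Σ|/2 = 54.5.
Hole:
A_1→A_2: (1)(-2) − (3)(-2) = 4
A_2→A_3: (3)(1) − (1)(-2) = 5
A_3→A_4: (1)(0) − (0)(1) = 0
A_4→A_1: (0)(-2) − (1)(0) = 0
Σ = 9
Area = |Σ|/2 = 4.5.
Net area = 54.5 − 4.5 = 50.

50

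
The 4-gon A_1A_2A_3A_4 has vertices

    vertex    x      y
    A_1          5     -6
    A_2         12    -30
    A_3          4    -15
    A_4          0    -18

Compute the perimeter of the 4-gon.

60

|A_1A_2| = √((7)² + (-24)²) = √625 = 25
|A_2A_3| = √((-8)² + (15)²) = √289 = 17
|A_3A_4| = √((-4)² + (-3)²) = √25 = 5
|A_4A_1| = √((5)² + (12)²) = √169 = 13
Perimeter = 25 + 17 + 5 + 13 = 60.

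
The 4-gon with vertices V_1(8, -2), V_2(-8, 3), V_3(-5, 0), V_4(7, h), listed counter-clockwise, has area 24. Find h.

The doubled signed area Σ (x_i y_{i+1} − x_{i+1} y_i) is linear in h.
With h=0 it equals 9; the coefficient of h is -13 (from the two edges through V_4).
So -13·h + 9 = 2·24 = 48 ⇒ h = -3.

-3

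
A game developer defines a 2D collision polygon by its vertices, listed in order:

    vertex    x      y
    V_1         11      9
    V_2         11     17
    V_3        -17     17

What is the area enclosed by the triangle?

112

Σ = (88) + (476) + (-340) = 224
Area = |Σ|/2 = 112.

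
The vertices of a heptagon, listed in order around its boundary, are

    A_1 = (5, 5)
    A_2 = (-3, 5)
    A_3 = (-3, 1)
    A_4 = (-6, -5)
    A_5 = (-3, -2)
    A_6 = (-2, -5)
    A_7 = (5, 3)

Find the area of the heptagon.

Cross-terms: 40, 12, 21, -3, 11, 19, 10  ⇒  Σ = 110
Area = |Σ|/2 = 55.

55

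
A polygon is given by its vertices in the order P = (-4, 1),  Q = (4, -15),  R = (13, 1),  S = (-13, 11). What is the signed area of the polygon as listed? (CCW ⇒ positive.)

Σ = (56) + (199) + (156) + (31) = 442
Signed area = Σ/2 = 221 (positive ⇒ counter-clockwise traversal).

221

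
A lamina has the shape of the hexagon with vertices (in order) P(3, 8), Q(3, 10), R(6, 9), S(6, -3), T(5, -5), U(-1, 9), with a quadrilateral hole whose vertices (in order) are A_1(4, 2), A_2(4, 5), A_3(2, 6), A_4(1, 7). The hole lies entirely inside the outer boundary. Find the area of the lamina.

Outer boundary:
Apply the shoelace (surveyor's) formula: 2A = Σ (x_i·y_{i+1} − x_{i+1}·y_i), indices taken mod 6.
P→Q: (3)(10) − (3)(8) = 6
Q→R: (3)(9) − (6)(10) = -33
R→S: (6)(-3) − (6)(9) = -72
S→T: (6)(-5) − (5)(-3) = -15
T→U: (5)(9) − (-1)(-5) = 40
U→P: (-1)(8) − (3)(9) = -35
Σ = -109
Area = |Σ|/2 = 54.5.
Hole:
Apply Gauss's area formula: 2A = Σ (x_i·y_{i+1} − x_{i+1}·y_i), indices taken mod 4.
Σ = (12) + (14) + (8) + (-26) = 8
Area = |Σ|/2 = 4.
Net area = 54.5 − 4 = 50.5.

50.5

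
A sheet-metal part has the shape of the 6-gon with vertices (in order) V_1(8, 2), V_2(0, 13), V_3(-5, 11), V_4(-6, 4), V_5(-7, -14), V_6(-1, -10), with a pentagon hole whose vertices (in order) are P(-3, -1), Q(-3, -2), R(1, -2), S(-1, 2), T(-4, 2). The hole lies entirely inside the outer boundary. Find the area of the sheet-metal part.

217

Outer boundary:
Σ = (104) + (65) + (46) + (112) + (56) + (78) = 461
Area = |Σ|/2 = 230.5.
Hole:
Apply the shoelace (surveyor's) formula: 2A = Σ (x_i·y_{i+1} − x_{i+1}·y_i), indices taken mod 5.
Σ = (3) + (8) + (0) + (6) + (10) = 27
Area = |Σ|/2 = 13.5.
Net area = 230.5 − 13.5 = 217.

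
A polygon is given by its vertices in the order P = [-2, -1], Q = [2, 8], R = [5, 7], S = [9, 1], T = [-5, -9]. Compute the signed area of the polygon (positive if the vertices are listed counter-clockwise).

-93.5

Cross-terms: -14, -26, -58, -76, -13  ⇒  Σ = -187
Signed area = Σ/2 = -93.5 (negative ⇒ clockwise traversal).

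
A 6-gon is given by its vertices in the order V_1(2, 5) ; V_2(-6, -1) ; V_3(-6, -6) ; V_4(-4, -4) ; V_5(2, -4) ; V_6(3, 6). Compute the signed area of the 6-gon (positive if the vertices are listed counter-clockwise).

54.5

Apply the shoelace (surveyor's) formula: 2A = Σ (x_i·y_{i+1} − x_{i+1}·y_i), indices taken mod 6.
V_1→V_2: (2)(-1) − (-6)(5) = 28
V_2→V_3: (-6)(-6) − (-6)(-1) = 30
V_3→V_4: (-6)(-4) − (-4)(-6) = 0
V_4→V_5: (-4)(-4) − (2)(-4) = 24
V_5→V_6: (2)(6) − (3)(-4) = 24
V_6→V_1: (3)(5) − (2)(6) = 3
Σ = 109
Signed area = Σ/2 = 54.5 (positive ⇒ counter-clockwise traversal).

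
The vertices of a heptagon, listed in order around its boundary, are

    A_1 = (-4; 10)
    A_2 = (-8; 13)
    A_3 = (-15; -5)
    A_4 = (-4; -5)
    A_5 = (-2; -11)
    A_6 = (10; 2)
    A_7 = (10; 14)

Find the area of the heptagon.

367

Apply the shoelace formula: 2A = Σ (x_i·y_{i+1} − x_{i+1}·y_i), indices taken mod 7.
Σ = (28) + (235) + (55) + (34) + (106) + (120) + (156) = 734
Area = |Σ|/2 = 367.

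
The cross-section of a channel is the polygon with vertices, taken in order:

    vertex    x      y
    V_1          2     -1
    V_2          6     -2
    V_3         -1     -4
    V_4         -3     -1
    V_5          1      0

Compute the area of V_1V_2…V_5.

Σ = (2) + (-26) + (-11) + (1) + (-1) = -35
Area = |Σ|/2 = 17.5.

17.5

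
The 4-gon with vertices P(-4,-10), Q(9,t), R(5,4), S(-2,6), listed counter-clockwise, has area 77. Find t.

6

The doubled signed area Σ (x_i y_{i+1} − x_{i+1} y_i) is linear in t.
With t=0 it equals 208; the coefficient of t is -9 (from the two edges through Q).
So -9·t + 208 = 2·77 = 154 ⇒ t = 6.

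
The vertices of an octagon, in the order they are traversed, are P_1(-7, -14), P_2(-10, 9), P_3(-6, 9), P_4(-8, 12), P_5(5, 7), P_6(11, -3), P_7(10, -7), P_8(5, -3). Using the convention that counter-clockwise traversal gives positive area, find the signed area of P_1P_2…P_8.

-290

Apply the surveyor's formula: 2A = Σ (x_i·y_{i+1} − x_{i+1}·y_i), indices taken mod 8.
Σ = (-203) + (-36) + (0) + (-116) + (-92) + (-47) + (5) + (-91) = -580
Signed area = Σ/2 = -290 (negative ⇒ clockwise traversal).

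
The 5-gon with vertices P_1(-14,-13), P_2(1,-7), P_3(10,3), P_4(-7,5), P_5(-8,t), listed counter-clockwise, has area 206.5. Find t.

2

The doubled signed area Σ (x_i y_{i+1} − x_{i+1} y_i) is linear in t.
With t=0 it equals 399; the coefficient of t is 7 (from the two edges through P_5).
So 7·t + 399 = 2·206.5 = 413 ⇒ t = 2.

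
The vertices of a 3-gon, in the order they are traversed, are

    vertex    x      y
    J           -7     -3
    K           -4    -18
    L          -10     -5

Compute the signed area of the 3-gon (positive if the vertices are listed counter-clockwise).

Apply the surveyor's formula: 2A = Σ (x_i·y_{i+1} − x_{i+1}·y_i), indices taken mod 3.
Cross-terms: 114, -160, -5  ⇒  Σ = -51
Signed area = Σ/2 = -25.5 (negative ⇒ clockwise traversal).

-25.5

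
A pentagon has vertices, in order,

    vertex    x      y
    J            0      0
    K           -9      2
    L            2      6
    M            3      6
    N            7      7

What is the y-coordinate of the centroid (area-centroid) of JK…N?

809/255

Apply the shoelace formula. First the cross-terms c_i = x_i·y_{i+1} − x_{i+1}·y_i:
  0, -58, -6, -21, 0  ⇒  2A = -85, A = -42.5.
Then Σ (y_i + y_{i+1})·c_i = -809, so ȳ = -809 / (6·(-42.5)) = 809/255.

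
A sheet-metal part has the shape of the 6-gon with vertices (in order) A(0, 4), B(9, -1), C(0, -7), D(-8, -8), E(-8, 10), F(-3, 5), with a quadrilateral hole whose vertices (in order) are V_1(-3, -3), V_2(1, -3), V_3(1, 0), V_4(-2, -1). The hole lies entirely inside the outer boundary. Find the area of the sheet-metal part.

152

Outer boundary:
Apply the surveyor's formula: 2A = Σ (x_i·y_{i+1} − x_{i+1}·y_i), indices taken mod 6.
Σ = (-36) + (-63) + (-56) + (-144) + (-10) + (-12) = -321
Area = |Σ|/2 = 160.5.
Hole:
Apply Gauss's area formula: 2A = Σ (x_i·y_{i+1} − x_{i+1}·y_i), indices taken mod 4.
Cross-terms: 12, 3, -1, 3  ⇒  Σ = 17
Area = |Σ|/2 = 8.5.
Net area = 160.5 − 8.5 = 152.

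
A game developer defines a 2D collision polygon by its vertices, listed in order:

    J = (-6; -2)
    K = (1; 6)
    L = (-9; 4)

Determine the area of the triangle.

J→K: (-6)(6) − (1)(-2) = -34
K→L: (1)(4) − (-9)(6) = 58
L→J: (-9)(-2) − (-6)(4) = 42
Σ = 66
Area = |Σ|/2 = 33.

33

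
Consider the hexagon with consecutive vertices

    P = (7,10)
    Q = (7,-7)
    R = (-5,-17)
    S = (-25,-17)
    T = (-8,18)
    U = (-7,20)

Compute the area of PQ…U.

Apply Gauss's area formula: 2A = Σ (x_i·y_{i+1} − x_{i+1}·y_i), indices taken mod 6.
Cross-terms: -119, -154, -340, -586, -34, -210  ⇒  Σ = -1443
Area = |Σ|/2 = 721.5.

721.5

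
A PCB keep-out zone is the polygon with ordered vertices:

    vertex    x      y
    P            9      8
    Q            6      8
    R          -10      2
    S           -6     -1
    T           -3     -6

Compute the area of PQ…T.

100.5

Apply the surveyor's formula: 2A = Σ (x_i·y_{i+1} − x_{i+1}·y_i), indices taken mod 5.
Σ = (24) + (92) + (22) + (33) + (30) = 201
Area = |Σ|/2 = 100.5.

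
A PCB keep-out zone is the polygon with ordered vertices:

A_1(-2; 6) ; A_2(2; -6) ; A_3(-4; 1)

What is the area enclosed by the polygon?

22

Apply the shoelace formula: 2A = Σ (x_i·y_{i+1} − x_{i+1}·y_i), indices taken mod 3.
Σ = (0) + (-22) + (-22) = -44
Area = |Σ|/2 = 22.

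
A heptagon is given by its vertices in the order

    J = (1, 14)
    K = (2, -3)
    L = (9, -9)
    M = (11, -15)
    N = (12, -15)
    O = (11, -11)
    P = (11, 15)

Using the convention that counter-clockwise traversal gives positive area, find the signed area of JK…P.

207.5

J→K: (1)(-3) − (2)(14) = -31
K→L: (2)(-9) − (9)(-3) = 9
L→M: (9)(-15) − (11)(-9) = -36
M→N: (11)(-15) − (12)(-15) = 15
N→O: (12)(-11) − (11)(-15) = 33
O→P: (11)(15) − (11)(-11) = 286
P→J: (11)(14) − (1)(15) = 139
Σ = 415
Signed area = Σ/2 = 207.5 (positive ⇒ counter-clockwise traversal).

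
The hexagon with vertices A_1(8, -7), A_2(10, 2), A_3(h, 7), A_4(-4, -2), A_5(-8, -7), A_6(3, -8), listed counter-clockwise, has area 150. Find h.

6

The doubled signed area Σ (x_i y_{i+1} − x_{i+1} y_i) is linear in h.
With h=0 it equals 324; the coefficient of h is -4 (from the two edges through A_3).
So -4·h + 324 = 2·150 = 300 ⇒ h = 6.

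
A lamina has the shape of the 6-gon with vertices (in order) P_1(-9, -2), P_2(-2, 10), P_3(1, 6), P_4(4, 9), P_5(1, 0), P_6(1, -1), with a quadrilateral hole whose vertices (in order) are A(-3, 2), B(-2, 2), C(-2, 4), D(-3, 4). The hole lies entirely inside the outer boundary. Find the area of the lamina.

Outer boundary:
Σ = (-94) + (-22) + (-15) + (-9) + (-1) + (-11) = -152
Area = |Σ|/2 = 76.
Hole:
Apply the shoelace (surveyor's) formula: 2A = Σ (x_i·y_{i+1} − x_{i+1}·y_i), indices taken mod 4.
A→B: (-3)(2) − (-2)(2) = -2
B→C: (-2)(4) − (-2)(2) = -4
C→D: (-2)(4) − (-3)(4) = 4
D→A: (-3)(2) − (-3)(4) = 6
Σ = 4
Area = |Σ|/2 = 2.
Net area = 76 − 2 = 74.

74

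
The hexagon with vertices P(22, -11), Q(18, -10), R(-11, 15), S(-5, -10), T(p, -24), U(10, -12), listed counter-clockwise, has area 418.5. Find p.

0

The doubled signed area Σ (x_i y_{i+1} − x_{i+1} y_i) is linear in p.
With p=0 it equals 837; the coefficient of p is -2 (from the two edges through T).
So -2·p + 837 = 2·418.5 = 837 ⇒ p = 0.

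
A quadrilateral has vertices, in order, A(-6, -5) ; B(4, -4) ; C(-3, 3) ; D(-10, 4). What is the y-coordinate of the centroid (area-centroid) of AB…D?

Apply the shoelace (surveyor's) formula. First the cross-terms c_i = x_i·y_{i+1} − x_{i+1}·y_i:
  44, 0, 18, 74  ⇒  2A = 136, A = 68.
Then Σ (y_i + y_{i+1})·c_i = -344, so ȳ = -344 / (6·68) = -43/51.

-43/51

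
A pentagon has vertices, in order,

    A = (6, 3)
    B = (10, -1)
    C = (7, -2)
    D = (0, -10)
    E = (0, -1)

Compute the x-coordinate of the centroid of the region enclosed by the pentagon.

417/113

Apply Gauss's area formula. First the cross-terms c_i = x_i·y_{i+1} − x_{i+1}·y_i:
  -36, -13, -70, 0, 6  ⇒  2A = -113, A = -56.5.
Then Σ (x_i + x_{i+1})·c_i = -1251, so x̄ = -1251 / (6·(-56.5)) = 417/113.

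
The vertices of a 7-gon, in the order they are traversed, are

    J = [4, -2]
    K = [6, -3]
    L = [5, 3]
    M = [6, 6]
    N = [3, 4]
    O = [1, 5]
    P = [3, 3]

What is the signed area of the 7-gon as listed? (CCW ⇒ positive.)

16

J→K: (4)(-3) − (6)(-2) = 0
K→L: (6)(3) − (5)(-3) = 33
L→M: (5)(6) − (6)(3) = 12
M→N: (6)(4) − (3)(6) = 6
N→O: (3)(5) − (1)(4) = 11
O→P: (1)(3) − (3)(5) = -12
P→J: (3)(-2) − (4)(3) = -18
Σ = 32
Signed area = Σ/2 = 16 (positive ⇒ counter-clockwise traversal).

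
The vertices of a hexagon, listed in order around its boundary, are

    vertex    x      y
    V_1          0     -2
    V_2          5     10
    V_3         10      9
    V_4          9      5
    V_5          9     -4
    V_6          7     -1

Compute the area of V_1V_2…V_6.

76

Apply Gauss's area formula: 2A = Σ (x_i·y_{i+1} − x_{i+1}·y_i), indices taken mod 6.
Σ = (10) + (-55) + (-31) + (-81) + (19) + (-14) = -152
Area = |Σ|/2 = 76.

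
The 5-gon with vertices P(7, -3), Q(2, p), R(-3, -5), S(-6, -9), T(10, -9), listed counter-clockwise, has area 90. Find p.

The doubled signed area Σ (x_i y_{i+1} − x_{i+1} y_i) is linear in p.
With p=0 it equals 170; the coefficient of p is 10 (from the two edges through Q).
So 10·p + 170 = 2·90 = 180 ⇒ p = 1.

1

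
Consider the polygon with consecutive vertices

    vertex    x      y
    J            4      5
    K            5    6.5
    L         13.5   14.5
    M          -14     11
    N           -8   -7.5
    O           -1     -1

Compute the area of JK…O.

Apply the shoelace (surveyor's) formula: 2A = Σ (x_i·y_{i+1} − x_{i+1}·y_i), indices taken mod 6.
Σ = (1) + (-15.25) + (351.5) + (193) + (0.5) + (-1) = 529.75
Area = |Σ|/2 = 264.875.

264.875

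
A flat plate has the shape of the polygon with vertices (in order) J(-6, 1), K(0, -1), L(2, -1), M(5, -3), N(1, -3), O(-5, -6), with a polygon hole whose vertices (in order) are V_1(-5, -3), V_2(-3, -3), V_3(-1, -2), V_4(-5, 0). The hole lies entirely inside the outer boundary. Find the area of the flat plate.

26.5

Outer boundary:
Cross-terms: 6, 2, -1, -12, -21, -41  ⇒  Σ = -67
Area = |Σ|/2 = 33.5.
Hole:
Apply the surveyor's formula: 2A = Σ (x_i·y_{i+1} − x_{i+1}·y_i), indices taken mod 4.
Σ = (6) + (3) + (-10) + (15) = 14
Area = |Σ|/2 = 7.
Net area = 33.5 − 7 = 26.5.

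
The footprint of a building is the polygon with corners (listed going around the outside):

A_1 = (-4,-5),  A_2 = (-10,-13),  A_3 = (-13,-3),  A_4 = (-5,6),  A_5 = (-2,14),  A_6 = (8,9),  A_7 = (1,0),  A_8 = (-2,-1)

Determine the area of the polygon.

Apply Gauss's area formula: 2A = Σ (x_i·y_{i+1} − x_{i+1}·y_i), indices taken mod 8.
Σ = (2) + (-139) + (-93) + (-58) + (-130) + (-9) + (-1) + (6) = -422
Area = |Σ|/2 = 211.

211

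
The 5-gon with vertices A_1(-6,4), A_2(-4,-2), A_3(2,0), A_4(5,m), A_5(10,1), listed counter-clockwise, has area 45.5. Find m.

-1

The doubled signed area Σ (x_i y_{i+1} − x_{i+1} y_i) is linear in m.
With m=0 it equals 83; the coefficient of m is -8 (from the two edges through A_4).
So -8·m + 83 = 2·45.5 = 91 ⇒ m = -1.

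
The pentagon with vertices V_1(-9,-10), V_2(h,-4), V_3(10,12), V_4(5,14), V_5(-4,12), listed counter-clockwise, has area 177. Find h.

-3

Write out the shoelace sum; only the two edges meeting at V_2 involve h:
2·Area = [((-9)·(-4) − h·(-10)) + (h·12 − 10·(-4))] + 344
       = 22·h + 420 = 354
⇒ h = -3.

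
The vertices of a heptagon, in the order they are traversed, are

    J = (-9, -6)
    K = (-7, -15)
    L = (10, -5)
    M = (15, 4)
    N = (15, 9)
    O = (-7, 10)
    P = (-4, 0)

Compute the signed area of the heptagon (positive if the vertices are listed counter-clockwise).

Apply the shoelace (surveyor's) formula: 2A = Σ (x_i·y_{i+1} − x_{i+1}·y_i), indices taken mod 7.
Σ = (93) + (185) + (115) + (75) + (213) + (40) + (24) = 745
Signed area = Σ/2 = 372.5 (positive ⇒ counter-clockwise traversal).

372.5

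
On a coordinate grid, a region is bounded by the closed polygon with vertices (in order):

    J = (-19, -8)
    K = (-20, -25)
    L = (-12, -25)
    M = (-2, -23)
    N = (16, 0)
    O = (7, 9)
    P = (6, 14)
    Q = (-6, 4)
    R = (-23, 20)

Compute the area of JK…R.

970.5

Cross-terms: 315, 200, 226, 368, 144, 44, 108, -28, 564  ⇒  Σ = 1941
Area = |Σ|/2 = 970.5.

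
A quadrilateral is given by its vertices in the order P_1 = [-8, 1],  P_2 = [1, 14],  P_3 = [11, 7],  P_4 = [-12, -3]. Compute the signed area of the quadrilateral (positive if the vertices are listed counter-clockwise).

-122.5

Apply the shoelace (surveyor's) formula: 2A = Σ (x_i·y_{i+1} − x_{i+1}·y_i), indices taken mod 4.
P_1→P_2: (-8)(14) − (1)(1) = -113
P_2→P_3: (1)(7) − (11)(14) = -147
P_3→P_4: (11)(-3) − (-12)(7) = 51
P_4→P_1: (-12)(1) − (-8)(-3) = -36
Σ = -245
Signed area = Σ/2 = -122.5 (negative ⇒ clockwise traversal).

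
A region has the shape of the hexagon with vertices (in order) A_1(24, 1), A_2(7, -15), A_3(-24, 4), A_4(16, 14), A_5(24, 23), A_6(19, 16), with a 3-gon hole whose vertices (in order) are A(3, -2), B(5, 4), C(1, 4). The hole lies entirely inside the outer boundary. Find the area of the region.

730.5

Outer boundary:
Apply the shoelace (surveyor's) formula: 2A = Σ (x_i·y_{i+1} − x_{i+1}·y_i), indices taken mod 6.
Σ = (-367) + (-332) + (-400) + (32) + (-53) + (-365) = -1485
Area = |Σ|/2 = 742.5.
Hole:
Apply the shoelace formula: 2A = Σ (x_i·y_{i+1} − x_{i+1}·y_i), indices taken mod 3.
Cross-terms: 22, 16, -14  ⇒  Σ = 24
Area = |Σ|/2 = 12.
Net area = 742.5 − 12 = 730.5.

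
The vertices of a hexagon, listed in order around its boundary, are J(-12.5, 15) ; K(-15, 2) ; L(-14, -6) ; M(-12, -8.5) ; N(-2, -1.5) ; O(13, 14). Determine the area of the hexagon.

363.75

Apply the surveyor's formula: 2A = Σ (x_i·y_{i+1} − x_{i+1}·y_i), indices taken mod 6.
Cross-terms: 200, 118, 47, 1, -8.5, 370  ⇒  Σ = 727.5
Area = |Σ|/2 = 363.75.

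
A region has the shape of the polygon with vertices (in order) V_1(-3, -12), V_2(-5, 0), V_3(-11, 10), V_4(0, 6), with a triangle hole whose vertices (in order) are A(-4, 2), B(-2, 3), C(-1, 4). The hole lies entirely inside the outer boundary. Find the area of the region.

Outer boundary:
Apply the shoelace formula: 2A = Σ (x_i·y_{i+1} − x_{i+1}·y_i), indices taken mod 4.
Σ = (-60) + (-50) + (-66) + (18) = -158
Area = |Σ|/2 = 79.
Hole:
Apply the surveyor's formula: 2A = Σ (x_i·y_{i+1} − x_{i+1}·y_i), indices taken mod 3.
Σ = (-8) + (-5) + (14) = 1
Area = |Σ|/2 = 0.5.
Net area = 79 − 0.5 = 78.5.

78.5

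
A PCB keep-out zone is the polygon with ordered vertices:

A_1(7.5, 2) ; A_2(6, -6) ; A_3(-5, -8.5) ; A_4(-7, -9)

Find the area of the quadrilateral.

Apply Gauss's area formula: 2A = Σ (x_i·y_{i+1} − x_{i+1}·y_i), indices taken mod 4.
Σ = (-57) + (-81) + (-14.5) + (53.5) = -99
Area = |Σ|/2 = 49.5.

49.5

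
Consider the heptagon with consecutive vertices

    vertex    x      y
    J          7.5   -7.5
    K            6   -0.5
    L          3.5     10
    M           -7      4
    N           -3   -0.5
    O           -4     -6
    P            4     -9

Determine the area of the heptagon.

158

Apply the surveyor's formula: 2A = Σ (x_i·y_{i+1} − x_{i+1}·y_i), indices taken mod 7.
Σ = (41.25) + (61.75) + (84) + (15.5) + (16) + (60) + (37.5) = 316
Area = |Σ|/2 = 158.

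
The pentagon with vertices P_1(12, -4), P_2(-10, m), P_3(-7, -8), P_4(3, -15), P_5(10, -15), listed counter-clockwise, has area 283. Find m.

8

The doubled signed area Σ (x_i y_{i+1} − x_{i+1} y_i) is linear in m.
With m=0 it equals 414; the coefficient of m is 19 (from the two edges through P_2).
So 19·m + 414 = 2·283 = 566 ⇒ m = 8.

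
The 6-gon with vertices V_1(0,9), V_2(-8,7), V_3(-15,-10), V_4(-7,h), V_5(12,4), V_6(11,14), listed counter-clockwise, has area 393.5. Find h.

Write out the shoelace sum; only the two edges meeting at V_4 involve h:
2·Area = [((-15)·h − (-7)·(-10)) + ((-7)·4 − 12·h)] + 480
       = -27·h + 382 = 787
⇒ h = -15.

-15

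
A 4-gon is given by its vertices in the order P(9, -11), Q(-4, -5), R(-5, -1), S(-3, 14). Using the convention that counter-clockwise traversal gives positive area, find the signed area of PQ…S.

Σ = (-89) + (-21) + (-73) + (-93) = -276
Signed area = Σ/2 = -138 (negative ⇒ clockwise traversal).

-138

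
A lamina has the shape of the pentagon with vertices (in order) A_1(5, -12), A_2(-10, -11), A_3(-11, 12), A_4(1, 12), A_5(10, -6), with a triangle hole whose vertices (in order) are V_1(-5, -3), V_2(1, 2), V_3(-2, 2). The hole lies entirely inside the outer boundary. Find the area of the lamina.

Outer boundary:
Apply Gauss's area formula: 2A = Σ (x_i·y_{i+1} − x_{i+1}·y_i), indices taken mod 5.
Cross-terms: -175, -241, -144, -126, -90  ⇒  Σ = -776
Area = |Σ|/2 = 388.
Hole:
Σ = (-7) + (6) + (16) = 15
Area = |Σ|/2 = 7.5.
Net area = 388 − 7.5 = 380.5.

380.5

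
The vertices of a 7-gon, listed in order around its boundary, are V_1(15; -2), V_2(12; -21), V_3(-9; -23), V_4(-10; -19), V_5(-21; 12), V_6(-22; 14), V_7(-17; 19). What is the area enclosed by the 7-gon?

Cross-terms: -291, -465, -59, -519, -30, -180, -251  ⇒  Σ = -1795
Area = |Σ|/2 = 897.5.

897.5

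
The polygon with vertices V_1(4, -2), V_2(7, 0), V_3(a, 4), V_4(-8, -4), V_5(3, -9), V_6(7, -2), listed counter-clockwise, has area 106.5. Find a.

-1

Write out the shoelace sum; only the two edges meeting at V_3 involve a:
2·Area = [(7·4 − a·0) + (a·(-4) − (-8)·4)] + 149
       = -4·a + 209 = 213
⇒ a = -1.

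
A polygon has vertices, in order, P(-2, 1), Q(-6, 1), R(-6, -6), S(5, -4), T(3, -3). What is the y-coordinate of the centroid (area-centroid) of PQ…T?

-715/282

Apply the shoelace formula. First the cross-terms c_i = x_i·y_{i+1} − x_{i+1}·y_i:
  4, 42, 54, -3, -3  ⇒  2A = 94, A = 47.
Then Σ (y_i + y_{i+1})·c_i = -715, so ȳ = -715 / (6·47) = -715/282.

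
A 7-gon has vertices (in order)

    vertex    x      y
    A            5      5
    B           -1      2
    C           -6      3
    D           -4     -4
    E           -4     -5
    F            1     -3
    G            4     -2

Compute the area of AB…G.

60.5

Apply Gauss's area formula: 2A = Σ (x_i·y_{i+1} − x_{i+1}·y_i), indices taken mod 7.
Σ = (15) + (9) + (36) + (4) + (17) + (10) + (30) = 121
Area = |Σ|/2 = 60.5.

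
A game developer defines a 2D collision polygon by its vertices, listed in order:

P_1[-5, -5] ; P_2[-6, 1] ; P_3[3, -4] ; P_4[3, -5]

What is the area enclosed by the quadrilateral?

Apply the surveyor's formula: 2A = Σ (x_i·y_{i+1} − x_{i+1}·y_i), indices taken mod 4.
Σ = (-35) + (21) + (-3) + (-40) = -57
Area = |Σ|/2 = 28.5.

28.5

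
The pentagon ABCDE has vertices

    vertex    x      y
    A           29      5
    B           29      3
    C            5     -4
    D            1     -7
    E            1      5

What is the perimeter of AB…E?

|AB| = √((0)² + (-2)²) = √4 = 2
|BC| = √((-24)² + (-7)²) = √625 = 25
|CD| = √((-4)² + (-3)²) = √25 = 5
|DE| = √((0)² + (12)²) = √144 = 12
|EA| = √((28)² + (0)²) = √784 = 28
Perimeter = 2 + 25 + 5 + 12 + 28 = 72.

72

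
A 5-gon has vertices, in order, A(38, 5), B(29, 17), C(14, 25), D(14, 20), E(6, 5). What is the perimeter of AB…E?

86

|AB| = √((-9)² + (12)²) = √225 = 15
|BC| = √((-15)² + (8)²) = √289 = 17
|CD| = √((0)² + (-5)²) = √25 = 5
|DE| = √((-8)² + (-15)²) = √289 = 17
|EA| = √((32)² + (0)²) = √1024 = 32
Perimeter = 15 + 17 + 5 + 17 + 32 = 86.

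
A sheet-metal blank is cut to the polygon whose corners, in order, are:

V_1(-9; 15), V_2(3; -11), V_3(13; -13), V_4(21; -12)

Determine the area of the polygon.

Apply the surveyor's formula: 2A = Σ (x_i·y_{i+1} − x_{i+1}·y_i), indices taken mod 4.
V_1→V_2: (-9)(-11) − (3)(15) = 54
V_2→V_3: (3)(-13) − (13)(-11) = 104
V_3→V_4: (13)(-12) − (21)(-13) = 117
V_4→V_1: (21)(15) − (-9)(-12) = 207
Σ = 482
Area = |Σ|/2 = 241.

241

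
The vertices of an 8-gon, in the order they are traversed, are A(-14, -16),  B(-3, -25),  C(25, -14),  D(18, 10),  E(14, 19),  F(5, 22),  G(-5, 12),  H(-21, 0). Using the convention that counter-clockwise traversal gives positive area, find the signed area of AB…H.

Apply Gauss's area formula: 2A = Σ (x_i·y_{i+1} − x_{i+1}·y_i), indices taken mod 8.
Σ = (302) + (667) + (502) + (202) + (213) + (170) + (252) + (336) = 2644
Signed area = Σ/2 = 1322 (positive ⇒ counter-clockwise traversal).

1322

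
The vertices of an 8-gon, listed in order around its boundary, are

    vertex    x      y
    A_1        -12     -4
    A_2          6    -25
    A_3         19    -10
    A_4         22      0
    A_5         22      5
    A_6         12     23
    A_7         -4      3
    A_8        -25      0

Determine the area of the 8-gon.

909

Apply the shoelace (surveyor's) formula: 2A = Σ (x_i·y_{i+1} − x_{i+1}·y_i), indices taken mod 8.
A_1→A_2: (-12)(-25) − (6)(-4) = 324
A_2→A_3: (6)(-10) − (19)(-25) = 415
A_3→A_4: (19)(0) − (22)(-10) = 220
A_4→A_5: (22)(5) − (22)(0) = 110
A_5→A_6: (22)(23) − (12)(5) = 446
A_6→A_7: (12)(3) − (-4)(23) = 128
A_7→A_8: (-4)(0) − (-25)(3) = 75
A_8→A_1: (-25)(-4) − (-12)(0) = 100
Σ = 1818
Area = |Σ|/2 = 909.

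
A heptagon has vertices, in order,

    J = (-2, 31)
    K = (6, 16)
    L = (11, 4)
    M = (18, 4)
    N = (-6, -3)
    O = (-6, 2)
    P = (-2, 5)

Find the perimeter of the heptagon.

|JK| = √((8)² + (-15)²) = √289 = 17
|KL| = √((5)² + (-12)²) = √169 = 13
|LM| = √((7)² + (0)²) = √49 = 7
|MN| = √((-24)² + (-7)²) = √625 = 25
|NO| = √((0)² + (5)²) = √25 = 5
|OP| = √((4)² + (3)²) = √25 = 5
|PJ| = √((0)² + (26)²) = √676 = 26
Perimeter = 17 + 13 + 7 + 25 + 5 + 5 + 26 = 98.

98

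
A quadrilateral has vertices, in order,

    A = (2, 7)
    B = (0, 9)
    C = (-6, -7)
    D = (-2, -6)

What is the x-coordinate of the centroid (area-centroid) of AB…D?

-116/69

Apply the shoelace (surveyor's) formula. First the cross-terms c_i = x_i·y_{i+1} − x_{i+1}·y_i:
  18, 54, 22, -2  ⇒  2A = 92, A = 46.
Then Σ (x_i + x_{i+1})·c_i = -464, so x̄ = -464 / (6·46) = -116/69.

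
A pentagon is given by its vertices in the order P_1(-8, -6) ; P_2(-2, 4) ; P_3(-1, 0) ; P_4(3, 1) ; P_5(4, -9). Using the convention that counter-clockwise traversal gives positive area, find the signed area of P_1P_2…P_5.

Apply the shoelace formula: 2A = Σ (x_i·y_{i+1} − x_{i+1}·y_i), indices taken mod 5.
P_1→P_2: (-8)(4) − (-2)(-6) = -44
P_2→P_3: (-2)(0) − (-1)(4) = 4
P_3→P_4: (-1)(1) − (3)(0) = -1
P_4→P_5: (3)(-9) − (4)(1) = -31
P_5→P_1: (4)(-6) − (-8)(-9) = -96
Σ = -168
Signed area = Σ/2 = -84 (negative ⇒ clockwise traversal).

-84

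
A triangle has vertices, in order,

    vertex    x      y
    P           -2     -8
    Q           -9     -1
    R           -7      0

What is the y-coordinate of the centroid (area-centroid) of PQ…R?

-3

Apply Gauss's area formula. First the cross-terms c_i = x_i·y_{i+1} − x_{i+1}·y_i:
  -70, -7, 56  ⇒  2A = -21, A = -10.5.
Then Σ (y_i + y_{i+1})·c_i = 189, so ȳ = 189 / (6·(-10.5)) = -3.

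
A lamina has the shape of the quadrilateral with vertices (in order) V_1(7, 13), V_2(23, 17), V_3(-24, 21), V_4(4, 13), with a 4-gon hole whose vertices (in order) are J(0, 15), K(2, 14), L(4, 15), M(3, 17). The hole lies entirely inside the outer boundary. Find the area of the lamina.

132

Outer boundary:
Apply the surveyor's formula: 2A = Σ (x_i·y_{i+1} − x_{i+1}·y_i), indices taken mod 4.
Σ = (-180) + (891) + (-396) + (-39) = 276
Area = |Σ|/2 = 138.
Hole:
Apply Gauss's area formula: 2A = Σ (x_i·y_{i+1} − x_{i+1}·y_i), indices taken mod 4.
J→K: (0)(14) − (2)(15) = -30
K→L: (2)(15) − (4)(14) = -26
L→M: (4)(17) − (3)(15) = 23
M→J: (3)(15) − (0)(17) = 45
Σ = 12
Area = |Σ|/2 = 6.
Net area = 138 − 6 = 132.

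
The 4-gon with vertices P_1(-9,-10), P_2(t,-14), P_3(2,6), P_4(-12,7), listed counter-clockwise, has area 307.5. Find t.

12

Write out the shoelace sum; only the two edges meeting at P_2 involve t:
2·Area = [((-9)·(-14) − t·(-10)) + (t·6 − 2·(-14))] + 269
       = 16·t + 423 = 615
⇒ t = 12.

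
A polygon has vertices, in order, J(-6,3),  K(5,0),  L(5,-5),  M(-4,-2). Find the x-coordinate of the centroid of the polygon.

25/282

Apply Gauss's area formula. First the cross-terms c_i = x_i·y_{i+1} − x_{i+1}·y_i:
  -15, -25, -30, -24  ⇒  2A = -94, A = -47.
Then Σ (x_i + x_{i+1})·c_i = -25, so x̄ = -25 / (6·(-47)) = 25/282.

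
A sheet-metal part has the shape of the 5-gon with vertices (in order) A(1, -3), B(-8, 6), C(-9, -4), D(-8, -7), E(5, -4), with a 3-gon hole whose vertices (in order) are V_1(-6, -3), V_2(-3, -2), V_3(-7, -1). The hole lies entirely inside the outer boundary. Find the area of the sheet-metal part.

Outer boundary:
Apply Gauss's area formula: 2A = Σ (x_i·y_{i+1} − x_{i+1}·y_i), indices taken mod 5.
Σ = (-18) + (86) + (31) + (67) + (-11) = 155
Area = |Σ|/2 = 77.5.
Hole:
Apply the shoelace formula: 2A = Σ (x_i·y_{i+1} − x_{i+1}·y_i), indices taken mod 3.
V_1→V_2: (-6)(-2) − (-3)(-3) = 3
V_2→V_3: (-3)(-1) − (-7)(-2) = -11
V_3→V_1: (-7)(-3) − (-6)(-1) = 15
Σ = 7
Area = |Σ|/2 = 3.5.
Net area = 77.5 − 3.5 = 74.

74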